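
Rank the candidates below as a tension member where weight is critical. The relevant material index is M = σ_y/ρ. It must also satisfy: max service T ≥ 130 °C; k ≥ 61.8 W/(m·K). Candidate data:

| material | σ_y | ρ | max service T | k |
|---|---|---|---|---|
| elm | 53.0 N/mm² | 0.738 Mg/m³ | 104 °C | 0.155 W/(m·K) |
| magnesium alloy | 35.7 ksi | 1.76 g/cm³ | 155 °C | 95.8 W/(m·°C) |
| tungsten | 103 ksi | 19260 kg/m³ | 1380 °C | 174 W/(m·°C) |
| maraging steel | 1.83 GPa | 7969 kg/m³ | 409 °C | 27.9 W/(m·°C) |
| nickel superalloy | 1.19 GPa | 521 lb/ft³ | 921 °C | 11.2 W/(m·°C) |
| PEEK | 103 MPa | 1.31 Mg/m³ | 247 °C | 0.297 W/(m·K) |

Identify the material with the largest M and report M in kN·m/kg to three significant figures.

Screen on constraints: max service T ≥ 130 °C; k ≥ 61.8 W/(m·K). Survivors: magnesium alloy, tungsten.
Normalizing units and computing the index:
  magnesium alloy: σ_y = 246.1 MPa, ρ = 1760 kg/m³
  tungsten: σ_y = 710.2 MPa, ρ = 19260 kg/m³
  magnesium alloy: M = 140 kN·m/kg
  tungsten: M = 36.9 kN·m/kg
The maximum is for magnesium alloy.

magnesium alloy, M = 140 kN·m/kg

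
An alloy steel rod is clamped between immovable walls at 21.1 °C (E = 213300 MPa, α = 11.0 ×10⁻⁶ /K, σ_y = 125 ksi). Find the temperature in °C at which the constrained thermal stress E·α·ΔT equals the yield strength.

E = 213300 MPa = 213.3 GPa.
σ_y = 125 ksi = 861.8 MPa.
E·α·ΔT = 861.8 MPa ⇒ ΔT = 861.8 / (213.3×10³ × 11.0×10⁻⁶) = 367.3 K.
T = 21.1 + 367.3 = 388.4 °C.

388 °C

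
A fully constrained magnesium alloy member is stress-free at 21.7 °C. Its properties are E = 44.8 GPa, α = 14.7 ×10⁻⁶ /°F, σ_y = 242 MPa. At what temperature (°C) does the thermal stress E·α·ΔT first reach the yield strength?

α = 14.7×10⁻⁶/°F × 9/5 = 26.5×10⁻⁶/K.
E·α·ΔT = 242.0 MPa ⇒ ΔT = 242.0 / (44.80×10³ × 26.5×10⁻⁶) = 204.1 K.
T = 21.7 + 204.1 = 225.8 °C.

226 °C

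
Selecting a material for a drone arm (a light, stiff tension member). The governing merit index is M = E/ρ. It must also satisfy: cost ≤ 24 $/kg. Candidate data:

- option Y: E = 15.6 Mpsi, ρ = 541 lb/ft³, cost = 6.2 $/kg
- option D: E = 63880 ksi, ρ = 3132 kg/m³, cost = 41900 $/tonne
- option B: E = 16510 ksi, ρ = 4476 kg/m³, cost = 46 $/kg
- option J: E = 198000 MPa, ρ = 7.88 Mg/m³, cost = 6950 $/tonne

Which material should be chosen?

Screen on constraints: cost ≤ 24 $/kg. Survivors: option Y, option J.
After converting to SI:
  option Y: E = 107.6 GPa, ρ = 8666 kg/m³
  option J: E = 198.0 GPa, ρ = 7880 kg/m³
  option J: M = 25.1 MN·m/kg
  option Y: M = 12.4 MN·m/kg
Highest index: option J.

option J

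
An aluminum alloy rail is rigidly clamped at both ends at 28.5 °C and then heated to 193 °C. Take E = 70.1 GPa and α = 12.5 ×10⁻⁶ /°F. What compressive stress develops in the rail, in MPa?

α = 12.5×10⁻⁶/°F × 9/5 = 22.5×10⁻⁶/K.
ΔT = 164.5 K. Constrained thermal stress σ = E·α·ΔT = 70.10×10³ MPa × 22.5×10⁻⁶ × 164.5 = 259 MPa (compressive).

259 MPa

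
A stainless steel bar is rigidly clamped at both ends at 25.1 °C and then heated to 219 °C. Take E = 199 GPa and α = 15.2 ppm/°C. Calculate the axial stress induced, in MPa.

ΔT = 193.9 K. Constrained thermal stress σ = E·α·ΔT = 199.0×10³ MPa × 15.2×10⁻⁶ × 193.9 = 587 MPa (compressive).

587 MPa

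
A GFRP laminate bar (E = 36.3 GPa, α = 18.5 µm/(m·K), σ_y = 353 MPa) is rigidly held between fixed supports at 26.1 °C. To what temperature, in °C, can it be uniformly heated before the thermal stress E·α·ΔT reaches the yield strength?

E·α·ΔT = 353.0 MPa ⇒ ΔT = 353.0 / (36.30×10³ × 18.5×10⁻⁶) = 525.6 K.
T = 26.1 + 525.6 = 551.7 °C.

552 °C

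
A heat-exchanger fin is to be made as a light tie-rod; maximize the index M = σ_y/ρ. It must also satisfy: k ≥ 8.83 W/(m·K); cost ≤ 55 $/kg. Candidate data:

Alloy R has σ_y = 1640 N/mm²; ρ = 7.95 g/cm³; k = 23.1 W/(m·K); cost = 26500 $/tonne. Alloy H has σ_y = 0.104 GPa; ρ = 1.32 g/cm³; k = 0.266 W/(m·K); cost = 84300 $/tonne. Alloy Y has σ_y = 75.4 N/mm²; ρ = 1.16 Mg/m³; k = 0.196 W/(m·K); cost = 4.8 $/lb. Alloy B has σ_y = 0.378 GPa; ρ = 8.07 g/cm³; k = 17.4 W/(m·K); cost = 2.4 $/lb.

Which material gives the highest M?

alloy R

Screen on constraints: k ≥ 8.83 W/(m·K); cost ≤ 55 $/kg. Survivors: alloy R, alloy B.
After converting to SI:
  alloy R: σ_y = 1640 MPa, ρ = 7950 kg/m³
  alloy B: σ_y = 378.0 MPa, ρ = 8070 kg/m³
  alloy R: M = 206 kN·m/kg
  alloy B: M = 46.8 kN·m/kg
Alloy R has the largest M.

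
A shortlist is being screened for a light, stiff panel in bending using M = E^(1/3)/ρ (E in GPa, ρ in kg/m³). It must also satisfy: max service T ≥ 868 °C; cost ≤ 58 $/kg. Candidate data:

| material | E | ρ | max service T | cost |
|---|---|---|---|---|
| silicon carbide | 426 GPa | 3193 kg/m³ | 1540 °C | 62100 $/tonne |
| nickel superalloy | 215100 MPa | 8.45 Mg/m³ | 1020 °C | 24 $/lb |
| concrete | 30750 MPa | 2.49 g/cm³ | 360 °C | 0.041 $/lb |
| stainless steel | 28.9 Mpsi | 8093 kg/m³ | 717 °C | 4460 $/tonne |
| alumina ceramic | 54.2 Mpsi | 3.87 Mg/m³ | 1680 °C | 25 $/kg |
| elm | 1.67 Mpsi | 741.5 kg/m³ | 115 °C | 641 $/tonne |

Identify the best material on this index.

Screen on constraints: max service T ≥ 868 °C; cost ≤ 58 $/kg. Survivors: nickel superalloy, alumina ceramic.
Convert each candidate to consistent units, then evaluate M:
  nickel superalloy: E = 215.1 GPa, ρ = 8450 kg/m³
  alumina ceramic: E = 373.7 GPa, ρ = 3870 kg/m³
  alumina ceramic: M = 1.86×10⁻³
  nickel superalloy: M = 0.709×10⁻³
Alumina ceramic has the largest M.

alumina ceramic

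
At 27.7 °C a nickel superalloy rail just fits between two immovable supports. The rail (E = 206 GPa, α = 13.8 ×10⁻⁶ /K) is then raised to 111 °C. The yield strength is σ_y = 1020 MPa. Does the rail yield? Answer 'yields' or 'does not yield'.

does not yield

ΔT = 83.30 K. Constrained thermal stress σ = E·α·ΔT = 206.0×10³ MPa × 13.8×10⁻⁶ × 83.30 = 237 MPa (compressive).
Compare to σ_y = 1020 MPa: σ < σ_y, so it does not yield.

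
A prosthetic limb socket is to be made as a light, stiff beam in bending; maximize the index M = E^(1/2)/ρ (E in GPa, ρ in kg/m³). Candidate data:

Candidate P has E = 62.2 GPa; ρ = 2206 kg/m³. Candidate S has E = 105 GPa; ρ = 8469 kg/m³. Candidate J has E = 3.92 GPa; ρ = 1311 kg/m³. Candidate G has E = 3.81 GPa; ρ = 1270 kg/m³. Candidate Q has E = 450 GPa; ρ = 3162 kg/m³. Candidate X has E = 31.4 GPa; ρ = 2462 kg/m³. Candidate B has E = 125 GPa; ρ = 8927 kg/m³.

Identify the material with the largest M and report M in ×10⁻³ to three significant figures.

Per-candidate index values:
  candidate Q: M = 6.71×10⁻³
  candidate P: M = 3.58×10⁻³
  candidate X: M = 2.28×10⁻³
  candidate G: M = 1.54×10⁻³
  candidate J: M = 1.51×10⁻³
  candidate B: M = 1.25×10⁻³
  candidate S: M = 1.21×10⁻³
Candidate Q ranks first.

candidate Q, M = 6.71×10⁻³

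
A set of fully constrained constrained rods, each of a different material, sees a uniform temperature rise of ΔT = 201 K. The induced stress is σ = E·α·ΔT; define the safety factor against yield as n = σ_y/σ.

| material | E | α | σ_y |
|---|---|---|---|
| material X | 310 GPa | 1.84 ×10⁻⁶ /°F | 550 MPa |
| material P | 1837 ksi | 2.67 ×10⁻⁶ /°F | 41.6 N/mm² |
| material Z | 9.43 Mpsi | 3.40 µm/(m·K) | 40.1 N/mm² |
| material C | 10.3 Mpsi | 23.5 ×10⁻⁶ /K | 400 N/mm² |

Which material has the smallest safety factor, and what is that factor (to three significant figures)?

material Z, n = 0.902

Converting E to GPa, α to ×10⁻⁶/K, σ_y to MPa, then σ and n for each:
  material X: E = 310.0, α = 3.31, σ_y = 550.0 → σ = 206 MPa, n = 2.67
  material P: E = 12.67, α = 4.81, σ_y = 41.60 → σ = 12.2 MPa, n = 3.40
  material Z: E = 65.02, α = 3.40, σ_y = 40.10 → σ = 44.4 MPa, n = 0.902
  material C: E = 71.02, α = 23.5, σ_y = 400.0 → σ = 335 MPa, n = 1.19
Material Z has the lowest safety factor, n = 0.902.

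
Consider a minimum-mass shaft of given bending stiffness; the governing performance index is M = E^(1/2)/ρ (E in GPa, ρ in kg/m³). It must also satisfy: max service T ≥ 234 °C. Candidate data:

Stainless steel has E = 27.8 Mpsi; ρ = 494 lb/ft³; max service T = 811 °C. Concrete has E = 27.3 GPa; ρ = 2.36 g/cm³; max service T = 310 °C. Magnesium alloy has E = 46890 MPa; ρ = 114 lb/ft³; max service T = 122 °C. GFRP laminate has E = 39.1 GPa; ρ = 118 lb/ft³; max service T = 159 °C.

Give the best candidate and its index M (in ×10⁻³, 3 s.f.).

Screen on constraints: max service T ≥ 234 °C. Survivors: stainless steel, concrete.
After converting to SI:
  stainless steel: E = 191.7 GPa, ρ = 7913 kg/m³
  concrete: E = 27.30 GPa, ρ = 2360 kg/m³
  concrete: M = 2.21×10⁻³
  stainless steel: M = 1.75×10⁻³
Concrete ranks first.

concrete, M = 2.21×10⁻³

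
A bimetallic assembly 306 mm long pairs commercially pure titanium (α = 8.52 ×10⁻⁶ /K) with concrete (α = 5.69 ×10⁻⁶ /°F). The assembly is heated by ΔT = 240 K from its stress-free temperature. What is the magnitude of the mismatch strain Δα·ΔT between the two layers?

4.13×10⁻⁴

concrete: α = 5.69×10⁻⁶/°F × 9/5 = 10.2×10⁻⁶/K.
Δα = |8.52 − 10.2|×10⁻⁶/K = 1.72×10⁻⁶/K.
Mismatch strain = Δα·ΔT = 1.72×10⁻⁶ × 240.0 = 4.13×10⁻⁴.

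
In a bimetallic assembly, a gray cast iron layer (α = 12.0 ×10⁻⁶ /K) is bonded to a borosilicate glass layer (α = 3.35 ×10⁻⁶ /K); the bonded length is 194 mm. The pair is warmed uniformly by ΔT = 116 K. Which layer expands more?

α(gray cast iron) = 12.0×10⁻⁶/K vs α(borosilicate glass) = 3.35×10⁻⁶/K.
Higher α expands more for the same ΔT: gray cast iron.

gray cast iron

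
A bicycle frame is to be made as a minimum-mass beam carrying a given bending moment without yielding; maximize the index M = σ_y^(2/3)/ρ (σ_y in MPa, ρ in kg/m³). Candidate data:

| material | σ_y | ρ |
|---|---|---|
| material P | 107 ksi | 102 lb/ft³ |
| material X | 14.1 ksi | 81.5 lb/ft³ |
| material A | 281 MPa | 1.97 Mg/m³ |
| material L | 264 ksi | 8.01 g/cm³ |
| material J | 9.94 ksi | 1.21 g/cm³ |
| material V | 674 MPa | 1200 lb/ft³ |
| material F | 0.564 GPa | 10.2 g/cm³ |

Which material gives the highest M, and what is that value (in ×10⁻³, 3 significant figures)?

In SI units:
  material P: σ_y = 737.7 MPa, ρ = 1634 kg/m³
  material X: σ_y = 97.22 MPa, ρ = 1306 kg/m³
  material A: σ_y = 281.0 MPa, ρ = 1970 kg/m³
  material L: σ_y = 1820 MPa, ρ = 8010 kg/m³
  material J: σ_y = 68.53 MPa, ρ = 1210 kg/m³
  material V: σ_y = 674.0 MPa, ρ = 19220 kg/m³
  material F: σ_y = 564.0 MPa, ρ = 10200 kg/m³
  material P: M = 50.0×10⁻³
  material A: M = 21.8×10⁻³
  material L: M = 18.6×10⁻³
  material X: M = 16.2×10⁻³
  material J: M = 13.8×10⁻³
  material F: M = 6.69×10⁻³
  material V: M = 4.00×10⁻³
Material P has the largest M.

material P, M = 50.0×10⁻³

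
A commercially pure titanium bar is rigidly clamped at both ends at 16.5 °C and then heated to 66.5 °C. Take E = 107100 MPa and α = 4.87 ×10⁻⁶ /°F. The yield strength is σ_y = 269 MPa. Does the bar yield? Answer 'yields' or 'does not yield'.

E = 107100 MPa = 107.1 GPa.
α = 4.87×10⁻⁶/°F × 9/5 = 8.77×10⁻⁶/K.
ΔT = 50.00 K. Constrained thermal stress σ = E·α·ΔT = 107.1×10³ MPa × 8.77×10⁻⁶ × 50.00 = 46.9 MPa (compressive).
Compare to σ_y = 269 MPa: σ < σ_y, so it does not yield.

does not yield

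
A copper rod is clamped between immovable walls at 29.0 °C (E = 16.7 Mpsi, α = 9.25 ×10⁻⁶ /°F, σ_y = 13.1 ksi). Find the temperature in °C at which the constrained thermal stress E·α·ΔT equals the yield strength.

E = 16.7 Mpsi = 115.1 GPa.
α = 9.25×10⁻⁶/°F × 9/5 = 16.6×10⁻⁶/K.
σ_y = 13.1 ksi = 90.32 MPa.
E·α·ΔT = 90.32 MPa ⇒ ΔT = 90.32 / (115.1×10³ × 16.6×10⁻⁶) = 47.11 K.
T = 29.0 + 47.11 = 76.11 °C.

76.1 °C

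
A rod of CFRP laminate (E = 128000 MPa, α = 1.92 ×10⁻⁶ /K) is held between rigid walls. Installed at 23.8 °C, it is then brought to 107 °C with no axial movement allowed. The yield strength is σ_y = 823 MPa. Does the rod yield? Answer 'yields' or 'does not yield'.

E = 128000 MPa = 128.0 GPa.
ΔT = 83.20 K. Constrained thermal stress σ = E·α·ΔT = 128.0×10³ MPa × 1.92×10⁻⁶ × 83.20 = 20.4 MPa (compressive).
Compare to σ_y = 823 MPa: σ < σ_y, so it does not yield.

does not yield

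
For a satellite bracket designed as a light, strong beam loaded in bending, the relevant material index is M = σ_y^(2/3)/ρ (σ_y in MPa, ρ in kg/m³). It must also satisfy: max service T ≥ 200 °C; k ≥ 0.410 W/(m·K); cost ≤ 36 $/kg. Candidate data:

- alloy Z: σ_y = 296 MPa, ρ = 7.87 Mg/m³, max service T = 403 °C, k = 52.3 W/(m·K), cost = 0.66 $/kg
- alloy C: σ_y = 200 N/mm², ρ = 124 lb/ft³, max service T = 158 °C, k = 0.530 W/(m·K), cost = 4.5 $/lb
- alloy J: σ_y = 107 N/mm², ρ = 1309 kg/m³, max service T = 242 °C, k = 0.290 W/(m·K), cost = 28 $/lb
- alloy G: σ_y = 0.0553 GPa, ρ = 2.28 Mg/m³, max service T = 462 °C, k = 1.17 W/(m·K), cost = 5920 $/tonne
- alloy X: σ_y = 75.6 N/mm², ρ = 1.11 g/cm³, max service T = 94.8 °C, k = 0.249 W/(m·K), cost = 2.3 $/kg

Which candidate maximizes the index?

alloy G

Screen on constraints: max service T ≥ 200 °C; k ≥ 0.410 W/(m·K); cost ≤ 36 $/kg. Survivors: alloy Z, alloy G.
Putting every candidate on a common basis:
  alloy Z: σ_y = 296.0 MPa, ρ = 7870 kg/m³
  alloy G: σ_y = 55.30 MPa, ρ = 2280 kg/m³
  alloy G: M = 6.37×10⁻³
  alloy Z: M = 5.64×10⁻³
Highest index: alloy G.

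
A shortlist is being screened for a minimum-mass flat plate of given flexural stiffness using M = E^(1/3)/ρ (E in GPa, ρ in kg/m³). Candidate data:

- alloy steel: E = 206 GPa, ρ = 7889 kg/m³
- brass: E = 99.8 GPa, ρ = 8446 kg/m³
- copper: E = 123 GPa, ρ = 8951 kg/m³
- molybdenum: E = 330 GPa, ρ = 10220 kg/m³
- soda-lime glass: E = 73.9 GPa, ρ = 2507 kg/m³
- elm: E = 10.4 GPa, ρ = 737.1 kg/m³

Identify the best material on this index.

Computing M directly (units already consistent):
  elm: M = 2.96×10⁻³
  soda-lime glass: M = 1.67×10⁻³
  alloy steel: M = 0.749×10⁻³
  molybdenum: M = 0.676×10⁻³
  copper: M = 0.556×10⁻³
  brass: M = 0.549×10⁻³
Elm has the largest M.

elm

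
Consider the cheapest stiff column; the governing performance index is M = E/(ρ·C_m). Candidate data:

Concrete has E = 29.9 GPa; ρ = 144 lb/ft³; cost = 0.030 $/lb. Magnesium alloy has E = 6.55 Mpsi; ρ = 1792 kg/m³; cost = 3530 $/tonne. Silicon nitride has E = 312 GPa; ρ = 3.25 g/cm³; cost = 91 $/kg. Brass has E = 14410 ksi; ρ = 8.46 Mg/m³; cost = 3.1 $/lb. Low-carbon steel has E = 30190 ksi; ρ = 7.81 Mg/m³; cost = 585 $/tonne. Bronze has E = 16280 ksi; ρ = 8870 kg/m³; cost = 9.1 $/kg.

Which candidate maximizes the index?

After converting to SI:
  concrete: E = 29.90 GPa, ρ = 2307 kg/m³, cost = 0.06614 $/kg
  magnesium alloy: E = 45.16 GPa, ρ = 1792 kg/m³, cost = 3.530 $/kg
  silicon nitride: E = 312.0 GPa, ρ = 3250 kg/m³, cost = 91.00 $/kg
  brass: E = 99.35 GPa, ρ = 8460 kg/m³, cost = 6.834 $/kg
  low-carbon steel: E = 208.2 GPa, ρ = 7810 kg/m³, cost = 0.5850 $/kg
  bronze: E = 112.2 GPa, ρ = 8870 kg/m³, cost = 9.100 $/kg
  concrete: M = 196 MN·m per $
  low-carbon steel: M = 45.6 MN·m per $
  magnesium alloy: M = 7.14 MN·m per $
  brass: M = 1.72 MN·m per $
  bronze: M = 1.39 MN·m per $
  silicon nitride: M = 1.05 MN·m per $
Concrete ranks first.

concrete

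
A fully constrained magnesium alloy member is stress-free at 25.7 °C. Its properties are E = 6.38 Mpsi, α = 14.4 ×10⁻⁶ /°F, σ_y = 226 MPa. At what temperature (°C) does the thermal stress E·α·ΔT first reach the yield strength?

E = 6.38 Mpsi = 43.99 GPa.
α = 14.4×10⁻⁶/°F × 9/5 = 25.9×10⁻⁶/K.
E·α·ΔT = 226.0 MPa ⇒ ΔT = 226.0 / (43.99×10³ × 25.9×10⁻⁶) = 198.2 K.
T = 25.7 + 198.2 = 223.9 °C.

224 °C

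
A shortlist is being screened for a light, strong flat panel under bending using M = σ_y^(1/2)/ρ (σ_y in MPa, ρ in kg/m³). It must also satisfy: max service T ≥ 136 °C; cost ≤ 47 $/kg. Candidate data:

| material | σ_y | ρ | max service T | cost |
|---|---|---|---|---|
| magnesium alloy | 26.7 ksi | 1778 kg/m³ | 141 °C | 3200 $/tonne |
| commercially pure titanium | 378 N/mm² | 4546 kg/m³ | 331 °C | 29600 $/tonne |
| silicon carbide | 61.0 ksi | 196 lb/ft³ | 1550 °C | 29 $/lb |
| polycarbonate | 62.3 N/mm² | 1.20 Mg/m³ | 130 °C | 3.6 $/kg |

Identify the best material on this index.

magnesium alloy

Screen on constraints: max service T ≥ 136 °C; cost ≤ 47 $/kg. Survivors: magnesium alloy, commercially pure titanium.
After converting to SI:
  magnesium alloy: σ_y = 184.1 MPa, ρ = 1778 kg/m³
  commercially pure titanium: σ_y = 378.0 MPa, ρ = 4546 kg/m³
  magnesium alloy: M = 7.63×10⁻³
  commercially pure titanium: M = 4.28×10⁻³
The maximum is for magnesium alloy.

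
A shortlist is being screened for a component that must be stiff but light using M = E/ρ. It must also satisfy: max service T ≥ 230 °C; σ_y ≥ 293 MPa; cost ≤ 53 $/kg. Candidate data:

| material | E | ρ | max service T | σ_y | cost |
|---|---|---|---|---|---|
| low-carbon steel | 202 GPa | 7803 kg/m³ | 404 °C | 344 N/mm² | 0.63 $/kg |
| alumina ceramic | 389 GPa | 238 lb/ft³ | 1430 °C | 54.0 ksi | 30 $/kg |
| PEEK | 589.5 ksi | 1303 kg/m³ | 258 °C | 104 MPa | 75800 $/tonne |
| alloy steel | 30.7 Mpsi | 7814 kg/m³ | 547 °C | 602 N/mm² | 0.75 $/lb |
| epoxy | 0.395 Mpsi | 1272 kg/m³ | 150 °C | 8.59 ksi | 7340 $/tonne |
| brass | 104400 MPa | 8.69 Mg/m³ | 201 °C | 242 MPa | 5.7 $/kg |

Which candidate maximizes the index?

Screen on constraints: max service T ≥ 230 °C; σ_y ≥ 293 MPa; cost ≤ 53 $/kg. Survivors: low-carbon steel, alumina ceramic, alloy steel.
After converting to SI:
  low-carbon steel: E = 202.0 GPa, ρ = 7803 kg/m³
  alumina ceramic: E = 389.0 GPa, ρ = 3812 kg/m³
  alloy steel: E = 211.7 GPa, ρ = 7814 kg/m³
  alumina ceramic: M = 102 MN·m/kg
  alloy steel: M = 27.1 MN·m/kg
  low-carbon steel: M = 25.9 MN·m/kg
Alumina ceramic ranks first.

alumina ceramic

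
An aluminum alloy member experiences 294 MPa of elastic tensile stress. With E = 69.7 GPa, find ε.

ε = σ/E = 294 / 69700 = 4.22×10⁻³.

4.22×10⁻³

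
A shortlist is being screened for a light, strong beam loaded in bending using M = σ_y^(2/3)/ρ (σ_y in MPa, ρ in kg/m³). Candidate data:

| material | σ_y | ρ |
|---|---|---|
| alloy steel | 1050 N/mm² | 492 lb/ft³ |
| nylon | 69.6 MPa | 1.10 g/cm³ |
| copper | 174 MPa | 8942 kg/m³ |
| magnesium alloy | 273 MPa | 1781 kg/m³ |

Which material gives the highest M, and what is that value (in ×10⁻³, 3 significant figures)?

magnesium alloy, M = 23.6×10⁻³

Normalizing units and computing the index:
  alloy steel: σ_y = 1050 MPa, ρ = 7881 kg/m³
  nylon: σ_y = 69.60 MPa, ρ = 1100 kg/m³
  copper: σ_y = 174.0 MPa, ρ = 8942 kg/m³
  magnesium alloy: σ_y = 273.0 MPa, ρ = 1781 kg/m³
  magnesium alloy: M = 23.6×10⁻³
  nylon: M = 15.4×10⁻³
  alloy steel: M = 13.1×10⁻³
  copper: M = 3.49×10⁻³
Magnesium alloy ranks first.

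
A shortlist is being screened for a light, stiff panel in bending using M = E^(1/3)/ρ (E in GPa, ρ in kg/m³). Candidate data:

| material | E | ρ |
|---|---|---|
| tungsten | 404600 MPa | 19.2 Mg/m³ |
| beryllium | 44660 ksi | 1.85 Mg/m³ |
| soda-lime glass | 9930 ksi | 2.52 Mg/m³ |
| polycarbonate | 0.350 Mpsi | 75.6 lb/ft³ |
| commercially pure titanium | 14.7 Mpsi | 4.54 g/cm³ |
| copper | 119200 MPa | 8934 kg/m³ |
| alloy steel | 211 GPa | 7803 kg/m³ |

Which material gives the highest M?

beryllium

Putting every candidate on a common basis:
  tungsten: E = 404.6 GPa, ρ = 19200 kg/m³
  beryllium: E = 307.9 GPa, ρ = 1850 kg/m³
  soda-lime glass: E = 68.46 GPa, ρ = 2520 kg/m³
  polycarbonate: E = 2.413 GPa, ρ = 1211 kg/m³
  commercially pure titanium: E = 101.4 GPa, ρ = 4540 kg/m³
  copper: E = 119.2 GPa, ρ = 8934 kg/m³
  alloy steel: E = 211.0 GPa, ρ = 7803 kg/m³
  beryllium: M = 3.65×10⁻³
  soda-lime glass: M = 1.62×10⁻³
  polycarbonate: M = 1.11×10⁻³
  commercially pure titanium: M = 1.03×10⁻³
  alloy steel: M = 0.763×10⁻³
  copper: M = 0.551×10⁻³
  tungsten: M = 0.385×10⁻³
Beryllium ranks first.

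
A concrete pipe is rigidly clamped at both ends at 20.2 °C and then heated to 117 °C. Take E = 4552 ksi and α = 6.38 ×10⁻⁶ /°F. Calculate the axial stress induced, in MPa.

E = 4552 ksi = 31.38 GPa.
α = 6.38×10⁻⁶/°F × 9/5 = 11.5×10⁻⁶/K.
ΔT = 96.80 K. Constrained thermal stress σ = E·α·ΔT = 31.38×10³ MPa × 11.5×10⁻⁶ × 96.80 = 34.9 MPa (compressive).

34.9 MPa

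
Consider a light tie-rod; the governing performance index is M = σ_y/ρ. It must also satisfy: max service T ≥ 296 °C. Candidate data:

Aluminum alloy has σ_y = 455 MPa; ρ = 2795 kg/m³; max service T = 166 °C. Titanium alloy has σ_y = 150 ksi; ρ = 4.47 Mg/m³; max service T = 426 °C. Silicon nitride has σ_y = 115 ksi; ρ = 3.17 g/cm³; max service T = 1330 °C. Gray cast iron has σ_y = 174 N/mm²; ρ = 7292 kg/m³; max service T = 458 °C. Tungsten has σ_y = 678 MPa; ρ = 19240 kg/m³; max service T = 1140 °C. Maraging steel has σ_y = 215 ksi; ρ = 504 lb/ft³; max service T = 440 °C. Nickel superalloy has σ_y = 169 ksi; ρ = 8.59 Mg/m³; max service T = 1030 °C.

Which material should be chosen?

Screen on constraints: max service T ≥ 296 °C. Survivors: titanium alloy, silicon nitride, gray cast iron, tungsten, maraging steel, nickel superalloy.
Putting every candidate on a common basis:
  titanium alloy: σ_y = 1034 MPa, ρ = 4470 kg/m³
  silicon nitride: σ_y = 792.9 MPa, ρ = 3170 kg/m³
  gray cast iron: σ_y = 174.0 MPa, ρ = 7292 kg/m³
  tungsten: σ_y = 678.0 MPa, ρ = 19240 kg/m³
  maraging steel: σ_y = 1482 MPa, ρ = 8073 kg/m³
  nickel superalloy: σ_y = 1165 MPa, ρ = 8590 kg/m³
  silicon nitride: M = 250 kN·m/kg
  titanium alloy: M = 231 kN·m/kg
  maraging steel: M = 184 kN·m/kg
  nickel superalloy: M = 136 kN·m/kg
  tungsten: M = 35.2 kN·m/kg
  gray cast iron: M = 23.9 kN·m/kg
Silicon nitride has the largest M.

silicon nitride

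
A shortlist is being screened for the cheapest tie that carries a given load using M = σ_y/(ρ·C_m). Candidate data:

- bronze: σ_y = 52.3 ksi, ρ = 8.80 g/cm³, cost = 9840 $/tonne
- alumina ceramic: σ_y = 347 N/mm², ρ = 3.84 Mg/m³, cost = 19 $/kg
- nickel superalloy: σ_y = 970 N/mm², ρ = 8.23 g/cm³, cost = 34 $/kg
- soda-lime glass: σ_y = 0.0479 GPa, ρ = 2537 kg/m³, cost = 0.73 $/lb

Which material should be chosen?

After converting to SI:
  bronze: σ_y = 360.6 MPa, ρ = 8800 kg/m³, cost = 9.840 $/kg
  alumina ceramic: σ_y = 347.0 MPa, ρ = 3840 kg/m³, cost = 19.00 $/kg
  nickel superalloy: σ_y = 970.0 MPa, ρ = 8230 kg/m³, cost = 34.00 $/kg
  soda-lime glass: σ_y = 47.90 MPa, ρ = 2537 kg/m³, cost = 1.609 $/kg
  soda-lime glass: M = 11.7 kN·m per $
  alumina ceramic: M = 4.76 kN·m per $
  bronze: M = 4.16 kN·m per $
  nickel superalloy: M = 3.47 kN·m per $
The maximum is for soda-lime glass.

soda-lime glass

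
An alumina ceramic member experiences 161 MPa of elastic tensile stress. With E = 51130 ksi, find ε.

4.57×10⁻⁴

E = 51130 ksi = 352.5 GPa = 352500 MPa.
ε = σ/E = 161 / 352500 = 4.57×10⁻⁴.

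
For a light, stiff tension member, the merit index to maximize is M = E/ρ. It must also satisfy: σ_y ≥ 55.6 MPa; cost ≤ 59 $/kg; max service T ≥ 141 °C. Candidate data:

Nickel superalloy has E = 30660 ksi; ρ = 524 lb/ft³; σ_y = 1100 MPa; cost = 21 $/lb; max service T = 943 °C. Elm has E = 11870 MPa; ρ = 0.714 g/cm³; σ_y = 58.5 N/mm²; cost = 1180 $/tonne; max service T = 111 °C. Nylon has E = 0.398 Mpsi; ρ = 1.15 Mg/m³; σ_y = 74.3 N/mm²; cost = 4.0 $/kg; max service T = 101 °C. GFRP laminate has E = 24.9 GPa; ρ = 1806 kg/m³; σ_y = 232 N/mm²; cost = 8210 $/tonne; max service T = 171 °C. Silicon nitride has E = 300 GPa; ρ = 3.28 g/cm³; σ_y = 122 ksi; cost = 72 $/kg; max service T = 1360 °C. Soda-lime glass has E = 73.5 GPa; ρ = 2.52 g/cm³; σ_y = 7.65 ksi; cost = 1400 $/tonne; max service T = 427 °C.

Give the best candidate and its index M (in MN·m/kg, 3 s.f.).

nickel superalloy, M = 25.2 MN·m/kg

Screen on constraints: σ_y ≥ 55.6 MPa; cost ≤ 59 $/kg; max service T ≥ 141 °C. Survivors: nickel superalloy, GFRP laminate.
Convert each candidate to consistent units, then evaluate M:
  nickel superalloy: E = 211.4 GPa, ρ = 8394 kg/m³
  GFRP laminate: E = 24.90 GPa, ρ = 1806 kg/m³
  nickel superalloy: M = 25.2 MN·m/kg
  GFRP laminate: M = 13.8 MN·m/kg
Nickel superalloy has the largest M.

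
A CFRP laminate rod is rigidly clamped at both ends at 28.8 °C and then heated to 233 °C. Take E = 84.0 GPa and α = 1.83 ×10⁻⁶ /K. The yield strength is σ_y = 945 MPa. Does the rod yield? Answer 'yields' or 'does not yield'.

ΔT = 204.2 K. Constrained thermal stress σ = E·α·ΔT = 84.00×10³ MPa × 1.83×10⁻⁶ × 204.2 = 31.4 MPa (compressive).
Compare to σ_y = 945 MPa: σ < σ_y, so it does not yield.

does not yield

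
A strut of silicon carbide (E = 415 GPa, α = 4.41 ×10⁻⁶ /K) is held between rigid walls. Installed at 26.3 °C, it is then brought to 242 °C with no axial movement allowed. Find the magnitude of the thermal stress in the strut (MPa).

395 MPa

ΔT = 215.7 K. Constrained thermal stress σ = E·α·ΔT = 415.0×10³ MPa × 4.41×10⁻⁶ × 215.7 = 395 MPa (compressive).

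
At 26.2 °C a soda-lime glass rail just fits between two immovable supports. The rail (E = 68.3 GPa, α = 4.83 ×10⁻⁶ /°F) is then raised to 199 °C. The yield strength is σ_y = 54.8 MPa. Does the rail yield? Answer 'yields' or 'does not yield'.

yields

α = 4.83×10⁻⁶/°F × 9/5 = 8.69×10⁻⁶/K.
ΔT = 172.8 K. Constrained thermal stress σ = E·α·ΔT = 68.30×10³ MPa × 8.69×10⁻⁶ × 172.8 = 103 MPa (compressive).
Compare to σ_y = 54.8 MPa: σ ≥ σ_y, so it yields.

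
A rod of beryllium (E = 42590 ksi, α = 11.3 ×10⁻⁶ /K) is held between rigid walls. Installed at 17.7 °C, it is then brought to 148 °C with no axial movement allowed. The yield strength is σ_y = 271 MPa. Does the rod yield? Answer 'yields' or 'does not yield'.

E = 42590 ksi = 293.6 GPa.
ΔT = 130.3 K. Constrained thermal stress σ = E·α·ΔT = 293.6×10³ MPa × 11.3×10⁻⁶ × 130.3 = 432 MPa (compressive).
Compare to σ_y = 271 MPa: σ ≥ σ_y, so it yields.

yields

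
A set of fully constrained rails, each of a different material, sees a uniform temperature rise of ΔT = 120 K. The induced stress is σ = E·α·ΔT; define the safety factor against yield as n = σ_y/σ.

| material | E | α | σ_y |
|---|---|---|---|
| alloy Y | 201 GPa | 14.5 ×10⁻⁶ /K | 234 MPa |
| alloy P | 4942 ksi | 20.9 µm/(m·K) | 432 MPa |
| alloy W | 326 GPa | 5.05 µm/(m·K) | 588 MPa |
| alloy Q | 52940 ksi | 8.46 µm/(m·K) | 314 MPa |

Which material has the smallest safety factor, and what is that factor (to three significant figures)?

Per material, after unit conversion:
  alloy Y: E = 201.0, α = 14.5, σ_y = 234.0 → σ = 350 MPa, n = 0.669
  alloy P: E = 34.07, α = 20.9, σ_y = 432.0 → σ = 85.5 MPa, n = 5.06
  alloy W: E = 326.0, α = 5.05, σ_y = 588.0 → σ = 198 MPa, n = 2.98
  alloy Q: E = 365.0, α = 8.46, σ_y = 314.0 → σ = 371 MPa, n = 0.847
Alloy Y has the lowest safety factor, n = 0.669.

alloy Y, n = 0.669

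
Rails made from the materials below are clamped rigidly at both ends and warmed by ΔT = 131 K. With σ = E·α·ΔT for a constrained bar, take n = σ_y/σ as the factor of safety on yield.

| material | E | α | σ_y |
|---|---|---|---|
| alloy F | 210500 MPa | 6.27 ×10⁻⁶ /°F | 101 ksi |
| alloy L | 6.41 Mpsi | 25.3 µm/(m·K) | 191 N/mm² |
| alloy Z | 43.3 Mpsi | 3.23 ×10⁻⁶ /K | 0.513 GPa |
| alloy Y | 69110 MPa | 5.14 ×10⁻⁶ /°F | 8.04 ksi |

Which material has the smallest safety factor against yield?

alloy Y

Converting E to GPa, α to ×10⁻⁶/K, σ_y to MPa, then σ and n for each:
  alloy F: E = 210.5, α = 11.3, σ_y = 696.4 → σ = 311 MPa, n = 2.24
  alloy L: E = 44.20, α = 25.3, σ_y = 191.0 → σ = 146 MPa, n = 1.30
  alloy Z: E = 298.5, α = 3.23, σ_y = 513.0 → σ = 126 MPa, n = 4.06
  alloy Y: E = 69.11, α = 9.25, σ_y = 55.43 → σ = 83.8 MPa, n = 0.662
Smallest n: alloy Y with n = 0.662.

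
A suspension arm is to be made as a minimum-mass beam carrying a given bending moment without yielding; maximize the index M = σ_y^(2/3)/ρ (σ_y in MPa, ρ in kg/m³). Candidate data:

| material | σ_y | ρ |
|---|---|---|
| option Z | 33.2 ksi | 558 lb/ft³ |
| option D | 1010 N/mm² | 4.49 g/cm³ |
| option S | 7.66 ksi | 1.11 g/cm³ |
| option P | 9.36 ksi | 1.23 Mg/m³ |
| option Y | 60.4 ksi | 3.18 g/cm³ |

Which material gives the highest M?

option D

Convert each candidate to consistent units, then evaluate M:
  option Z: σ_y = 228.9 MPa, ρ = 8938 kg/m³
  option D: σ_y = 1010 MPa, ρ = 4490 kg/m³
  option S: σ_y = 52.81 MPa, ρ = 1110 kg/m³
  option P: σ_y = 64.53 MPa, ρ = 1230 kg/m³
  option Y: σ_y = 416.4 MPa, ρ = 3180 kg/m³
  option D: M = 22.4×10⁻³
  option Y: M = 17.5×10⁻³
  option P: M = 13.1×10⁻³
  option S: M = 12.7×10⁻³
  option Z: M = 4.19×10⁻³
Highest index: option D.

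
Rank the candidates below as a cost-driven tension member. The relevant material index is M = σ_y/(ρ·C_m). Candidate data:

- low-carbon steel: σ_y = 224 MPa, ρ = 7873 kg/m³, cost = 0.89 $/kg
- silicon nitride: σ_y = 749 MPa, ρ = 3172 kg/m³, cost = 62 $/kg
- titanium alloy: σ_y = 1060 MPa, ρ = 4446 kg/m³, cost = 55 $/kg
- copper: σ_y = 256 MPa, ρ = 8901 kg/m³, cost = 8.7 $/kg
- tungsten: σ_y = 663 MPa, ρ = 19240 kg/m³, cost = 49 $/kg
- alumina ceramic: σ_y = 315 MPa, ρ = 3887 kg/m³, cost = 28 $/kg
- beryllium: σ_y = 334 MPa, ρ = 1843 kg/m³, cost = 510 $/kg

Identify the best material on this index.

low-carbon steel

Per-candidate index values:
  low-carbon steel: M = 32.0 kN·m per $
  titanium alloy: M = 4.33 kN·m per $
  silicon nitride: M = 3.81 kN·m per $
  copper: M = 3.31 kN·m per $
  alumina ceramic: M = 2.89 kN·m per $
  tungsten: M = 0.703 kN·m per $
  beryllium: M = 0.355 kN·m per $
Highest index: low-carbon steel.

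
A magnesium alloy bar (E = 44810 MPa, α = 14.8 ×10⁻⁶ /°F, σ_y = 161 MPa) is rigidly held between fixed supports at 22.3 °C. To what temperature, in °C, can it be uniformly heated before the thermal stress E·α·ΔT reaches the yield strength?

157 °C

E = 44810 MPa = 44.81 GPa.
α = 14.8×10⁻⁶/°F × 9/5 = 26.6×10⁻⁶/K.
E·α·ΔT = 161.0 MPa ⇒ ΔT = 161.0 / (44.81×10³ × 26.6×10⁻⁶) = 134.9 K.
T = 22.3 + 134.9 = 157.2 °C.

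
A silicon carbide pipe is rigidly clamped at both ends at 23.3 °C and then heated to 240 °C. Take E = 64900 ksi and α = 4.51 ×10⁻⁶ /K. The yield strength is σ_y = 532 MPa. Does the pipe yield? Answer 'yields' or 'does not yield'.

E = 64900 ksi = 447.5 GPa.
ΔT = 216.7 K. Constrained thermal stress σ = E·α·ΔT = 447.5×10³ MPa × 4.51×10⁻⁶ × 216.7 = 437 MPa (compressive).
Compare to σ_y = 532 MPa: σ < σ_y, so it does not yield.

does not yield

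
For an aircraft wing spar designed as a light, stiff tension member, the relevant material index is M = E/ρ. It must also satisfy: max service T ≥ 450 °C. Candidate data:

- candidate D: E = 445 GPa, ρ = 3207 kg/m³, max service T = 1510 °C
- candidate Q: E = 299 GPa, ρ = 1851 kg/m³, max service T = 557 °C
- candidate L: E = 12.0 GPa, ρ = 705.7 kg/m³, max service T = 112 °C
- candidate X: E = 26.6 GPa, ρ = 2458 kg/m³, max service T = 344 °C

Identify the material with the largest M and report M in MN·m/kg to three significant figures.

Screen on constraints: max service T ≥ 450 °C. Survivors: candidate D, candidate Q.
Per-candidate index values:
  candidate Q: M = 162 MN·m/kg
  candidate D: M = 139 MN·m/kg
The maximum is for candidate Q.

candidate Q, M = 162 MN·m/kg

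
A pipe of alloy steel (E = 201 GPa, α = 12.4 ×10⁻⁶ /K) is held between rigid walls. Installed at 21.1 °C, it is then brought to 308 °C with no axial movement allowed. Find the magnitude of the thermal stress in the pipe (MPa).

ΔT = 286.9 K. Constrained thermal stress σ = E·α·ΔT = 201.0×10³ MPa × 12.4×10⁻⁶ × 286.9 = 715 MPa (compressive).

715 MPa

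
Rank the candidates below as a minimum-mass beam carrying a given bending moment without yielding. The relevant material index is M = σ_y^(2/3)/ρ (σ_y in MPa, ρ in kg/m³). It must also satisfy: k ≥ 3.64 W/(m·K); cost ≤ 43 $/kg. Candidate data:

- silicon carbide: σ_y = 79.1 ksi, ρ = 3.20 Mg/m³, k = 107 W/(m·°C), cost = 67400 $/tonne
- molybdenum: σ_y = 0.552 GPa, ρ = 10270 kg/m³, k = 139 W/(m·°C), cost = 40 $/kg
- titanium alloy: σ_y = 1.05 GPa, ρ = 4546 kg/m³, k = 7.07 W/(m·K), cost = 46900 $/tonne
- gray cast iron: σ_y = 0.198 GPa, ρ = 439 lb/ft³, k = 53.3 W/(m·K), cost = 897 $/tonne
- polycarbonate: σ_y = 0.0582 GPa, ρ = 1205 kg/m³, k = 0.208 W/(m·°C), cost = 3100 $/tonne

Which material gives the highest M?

molybdenum

Screen on constraints: k ≥ 3.64 W/(m·K); cost ≤ 43 $/kg. Survivors: molybdenum, gray cast iron.
Convert each candidate to consistent units, then evaluate M:
  molybdenum: σ_y = 552.0 MPa, ρ = 10270 kg/m³
  gray cast iron: σ_y = 198.0 MPa, ρ = 7032 kg/m³
  molybdenum: M = 6.55×10⁻³
  gray cast iron: M = 4.83×10⁻³
Highest index: molybdenum.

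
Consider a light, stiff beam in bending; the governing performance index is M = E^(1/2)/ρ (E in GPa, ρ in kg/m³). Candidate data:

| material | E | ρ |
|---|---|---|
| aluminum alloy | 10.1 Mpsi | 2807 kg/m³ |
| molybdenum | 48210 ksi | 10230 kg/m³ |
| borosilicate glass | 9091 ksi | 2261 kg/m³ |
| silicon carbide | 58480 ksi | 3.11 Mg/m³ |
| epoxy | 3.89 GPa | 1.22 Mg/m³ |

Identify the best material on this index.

Putting every candidate on a common basis:
  aluminum alloy: E = 69.64 GPa, ρ = 2807 kg/m³
  molybdenum: E = 332.4 GPa, ρ = 10230 kg/m³
  borosilicate glass: E = 62.68 GPa, ρ = 2261 kg/m³
  silicon carbide: E = 403.2 GPa, ρ = 3110 kg/m³
  epoxy: E = 3.890 GPa, ρ = 1220 kg/m³
  silicon carbide: M = 6.46×10⁻³
  borosilicate glass: M = 3.50×10⁻³
  aluminum alloy: M = 2.97×10⁻³
  molybdenum: M = 1.78×10⁻³
  epoxy: M = 1.62×10⁻³
Silicon carbide ranks first.

silicon carbide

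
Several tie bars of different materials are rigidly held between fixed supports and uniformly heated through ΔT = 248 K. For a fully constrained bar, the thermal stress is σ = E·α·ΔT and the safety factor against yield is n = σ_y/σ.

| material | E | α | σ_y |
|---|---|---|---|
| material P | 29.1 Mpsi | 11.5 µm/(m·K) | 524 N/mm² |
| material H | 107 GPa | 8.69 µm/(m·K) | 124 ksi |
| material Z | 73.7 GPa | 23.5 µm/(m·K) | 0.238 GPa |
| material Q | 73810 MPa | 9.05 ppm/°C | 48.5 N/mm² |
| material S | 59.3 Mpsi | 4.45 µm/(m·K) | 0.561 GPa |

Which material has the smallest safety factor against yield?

In consistent units (E in GPa, α in ×10⁻⁶/K, σ_y in MPa):
  material P: E = 200.6, α = 11.5, σ_y = 524.0 → σ = 572 MPa, n = 0.916
  material H: E = 107.0, α = 8.69, σ_y = 855.0 → σ = 231 MPa, n = 3.71
  material Z: E = 73.70, α = 23.5, σ_y = 238.0 → σ = 430 MPa, n = 0.554
  material Q: E = 73.81, α = 9.05, σ_y = 48.50 → σ = 166 MPa, n = 0.293
  material S: E = 408.9, α = 4.45, σ_y = 561.0 → σ = 451 MPa, n = 1.24
The minimum is material Q at n = 0.293.

material Q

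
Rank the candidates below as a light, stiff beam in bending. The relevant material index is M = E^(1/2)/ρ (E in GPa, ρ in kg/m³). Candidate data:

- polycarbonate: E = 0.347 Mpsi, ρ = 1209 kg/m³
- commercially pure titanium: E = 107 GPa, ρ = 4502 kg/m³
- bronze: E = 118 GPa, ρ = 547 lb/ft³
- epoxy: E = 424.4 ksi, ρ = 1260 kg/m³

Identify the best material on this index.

Putting every candidate on a common basis:
  polycarbonate: E = 2.392 GPa, ρ = 1209 kg/m³
  commercially pure titanium: E = 107.0 GPa, ρ = 4502 kg/m³
  bronze: E = 118.0 GPa, ρ = 8762 kg/m³
  epoxy: E = 2.926 GPa, ρ = 1260 kg/m³
  commercially pure titanium: M = 2.30×10⁻³
  epoxy: M = 1.36×10⁻³
  polycarbonate: M = 1.28×10⁻³
  bronze: M = 1.24×10⁻³
Commercially pure titanium has the largest M.

commercially pure titanium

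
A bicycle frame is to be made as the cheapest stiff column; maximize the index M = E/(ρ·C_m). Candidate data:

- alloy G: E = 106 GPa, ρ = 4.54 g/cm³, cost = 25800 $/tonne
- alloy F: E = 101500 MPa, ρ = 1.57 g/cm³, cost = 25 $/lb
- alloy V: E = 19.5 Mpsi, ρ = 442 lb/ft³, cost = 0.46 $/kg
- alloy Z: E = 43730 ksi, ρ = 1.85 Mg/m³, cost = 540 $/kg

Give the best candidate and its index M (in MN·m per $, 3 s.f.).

Putting every candidate on a common basis:
  alloy G: E = 106.0 GPa, ρ = 4540 kg/m³, cost = 25.80 $/kg
  alloy F: E = 101.5 GPa, ρ = 1570 kg/m³, cost = 55.11 $/kg
  alloy V: E = 134.4 GPa, ρ = 7080 kg/m³, cost = 0.4600 $/kg
  alloy Z: E = 301.5 GPa, ρ = 1850 kg/m³, cost = 540.0 $/kg
  alloy V: M = 41.3 MN·m per $
  alloy F: M = 1.17 MN·m per $
  alloy G: M = 0.905 MN·m per $
  alloy Z: M = 0.302 MN·m per $
Highest index: alloy V.

alloy V, M = 41.3 MN·m per $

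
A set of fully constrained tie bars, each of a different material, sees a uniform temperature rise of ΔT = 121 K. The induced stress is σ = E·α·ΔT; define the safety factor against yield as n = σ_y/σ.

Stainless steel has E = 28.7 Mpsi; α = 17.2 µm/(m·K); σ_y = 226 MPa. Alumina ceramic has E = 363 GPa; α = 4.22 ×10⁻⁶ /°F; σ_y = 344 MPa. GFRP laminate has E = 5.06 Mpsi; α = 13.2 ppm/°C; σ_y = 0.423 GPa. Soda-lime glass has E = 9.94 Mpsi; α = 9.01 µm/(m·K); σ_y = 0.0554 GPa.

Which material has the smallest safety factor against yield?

With everything in SI (GPa, ×10⁻⁶/K, MPa):
  stainless steel: E = 197.9, α = 17.2, σ_y = 226.0 → σ = 412 MPa, n = 0.549
  alumina ceramic: E = 363.0, α = 7.60, σ_y = 344.0 → σ = 334 MPa, n = 1.03
  GFRP laminate: E = 34.89, α = 13.2, σ_y = 423.0 → σ = 55.7 MPa, n = 7.59
  soda-lime glass: E = 68.53, α = 9.01, σ_y = 55.40 → σ = 74.7 MPa, n = 0.741
Stainless steel has the lowest safety factor, n = 0.549.

stainless steel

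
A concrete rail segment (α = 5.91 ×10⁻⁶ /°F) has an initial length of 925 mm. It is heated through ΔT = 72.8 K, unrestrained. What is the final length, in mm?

Convert α: 5.91×10⁻⁶/°F × (9/5) = 10.6×10⁻⁶/K.
ΔL = α·L₀·ΔT = 10.6×10⁻⁶ × 925 mm × 72.80 K = 0.716 mm.
L = L₀ + ΔL = 925 + 0.716 = 925.72 mm.

925.72 mm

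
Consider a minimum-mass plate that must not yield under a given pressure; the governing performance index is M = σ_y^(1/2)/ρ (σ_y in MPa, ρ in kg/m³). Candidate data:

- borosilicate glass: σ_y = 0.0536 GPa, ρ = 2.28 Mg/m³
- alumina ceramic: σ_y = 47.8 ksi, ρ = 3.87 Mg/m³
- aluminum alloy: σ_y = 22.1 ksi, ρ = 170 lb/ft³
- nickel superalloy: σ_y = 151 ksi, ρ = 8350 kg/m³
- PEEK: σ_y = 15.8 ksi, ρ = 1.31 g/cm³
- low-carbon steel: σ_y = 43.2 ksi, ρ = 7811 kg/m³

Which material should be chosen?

PEEK

After converting to SI:
  borosilicate glass: σ_y = 53.60 MPa, ρ = 2280 kg/m³
  alumina ceramic: σ_y = 329.6 MPa, ρ = 3870 kg/m³
  aluminum alloy: σ_y = 152.4 MPa, ρ = 2723 kg/m³
  nickel superalloy: σ_y = 1041 MPa, ρ = 8350 kg/m³
  PEEK: σ_y = 108.9 MPa, ρ = 1310 kg/m³
  low-carbon steel: σ_y = 297.9 MPa, ρ = 7811 kg/m³
  PEEK: M = 7.97×10⁻³
  alumina ceramic: M = 4.69×10⁻³
  aluminum alloy: M = 4.53×10⁻³
  nickel superalloy: M = 3.86×10⁻³
  borosilicate glass: M = 3.21×10⁻³
  low-carbon steel: M = 2.21×10⁻³
PEEK ranks first.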